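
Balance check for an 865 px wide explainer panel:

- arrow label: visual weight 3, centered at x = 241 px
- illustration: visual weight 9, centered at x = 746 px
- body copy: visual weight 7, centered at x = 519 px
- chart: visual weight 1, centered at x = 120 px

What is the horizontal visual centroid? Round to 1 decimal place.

Σw = 3 + 9 + 7 + 1 = 20.
x-moment: 3·241 + 9·746 + 7·519 + 1·120 = 11190; centroid 11190/20 ≈ 559.50.

x ≈ 559.5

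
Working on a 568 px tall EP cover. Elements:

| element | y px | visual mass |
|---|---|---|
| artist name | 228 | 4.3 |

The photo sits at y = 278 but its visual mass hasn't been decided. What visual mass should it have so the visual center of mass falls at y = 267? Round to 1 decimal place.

The single fixed element contributes weight 4.3, moment 4.3·228 = 980.4.
Set Σw·y/Σw = 267: (980.4 + 278w) = 267·(4.3 + w).
Rearranging, w·(278 − 267) = 267·4.3 − 980.4 = 167.7, so w ≈ 167.7/11 = 15.25.

w ≈ 15.2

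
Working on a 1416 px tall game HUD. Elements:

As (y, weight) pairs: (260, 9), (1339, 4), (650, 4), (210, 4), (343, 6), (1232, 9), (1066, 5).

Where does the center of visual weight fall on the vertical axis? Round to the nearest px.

Σw = 9 + 4 + 4 + 4 + 6 + 9 + 5 = 41.
y: moment 29612 / weight 41 ≈ 722.24

y ≈ 722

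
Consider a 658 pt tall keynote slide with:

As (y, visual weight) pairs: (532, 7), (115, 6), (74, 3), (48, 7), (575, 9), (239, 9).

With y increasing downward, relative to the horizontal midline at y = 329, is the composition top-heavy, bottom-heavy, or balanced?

Σw = 7 + 6 + 3 + 7 + 9 + 9 = 41.
Σw·y = 7·532 + 6·115 + 3·74 + 7·48 + 9·575 + 9·239 = 12298, so ȳ = 12298/41 ≈ 299.95.
300.0 vs midline 329 → top-heavy.

top-heavy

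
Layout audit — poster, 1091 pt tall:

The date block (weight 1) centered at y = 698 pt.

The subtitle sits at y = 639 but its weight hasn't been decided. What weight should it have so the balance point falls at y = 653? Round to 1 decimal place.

The single fixed element contributes weight 1, moment 1·698 = 698.
Set Σw·y/Σw = 653: (698 + 639w) = 653·(1 + w).
Rearranging, w·(639 − 653) = 653·1 − 698 = -45, so w ≈ -45/-14 = 3.21.

w ≈ 3.2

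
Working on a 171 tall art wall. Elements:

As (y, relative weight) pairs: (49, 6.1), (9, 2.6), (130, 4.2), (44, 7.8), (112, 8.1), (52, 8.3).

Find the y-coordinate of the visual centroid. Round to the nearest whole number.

y ≈ 69

Σw = 6.1 + 2.6 + 4.2 + 7.8 + 8.1 + 8.3 = 37.1.
Σw·y = 2550.3; ȳ = 2550.3/37.1 ≈ 68.74.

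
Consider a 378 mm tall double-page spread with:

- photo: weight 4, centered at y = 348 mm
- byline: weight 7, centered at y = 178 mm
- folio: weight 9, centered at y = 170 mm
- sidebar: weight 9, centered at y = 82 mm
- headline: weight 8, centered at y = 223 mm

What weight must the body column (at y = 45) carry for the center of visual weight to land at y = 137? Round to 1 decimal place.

Existing Σw = 37 (4 + 7 + 9 + 9 + 8); existing moment 4·348 + 7·178 + 9·170 + 9·82 + 8·223 = 6690.
Set Σw·y/Σw = 137: (6690 + 45w) = 137·(37 + w).
Rearranging, w·(45 − 137) = 137·37 − 6690 = -1621, so w ≈ -1621/-92 = 17.62.

w ≈ 17.6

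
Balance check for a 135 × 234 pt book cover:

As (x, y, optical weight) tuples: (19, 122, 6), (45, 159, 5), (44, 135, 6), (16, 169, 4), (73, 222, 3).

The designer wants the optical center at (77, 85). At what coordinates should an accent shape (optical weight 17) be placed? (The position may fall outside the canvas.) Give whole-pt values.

(134, -11)

With the accent shape, Σw becomes 6 + 5 + 6 + 4 + 3 + 17 = 41.
x: target moment 41×77 = 3157; current 6·19 + 5·45 + 6·44 + 4·16 + 3·73 = 886; the accent shape supplies 2271, so x = 2271/17 ≈ 133.59.
y: target moment 41×85 = 3485; current 6·122 + 5·159 + 6·135 + 4·169 + 3·222 = 3679; the accent shape supplies -194, so y = -194/17 ≈ -11.41.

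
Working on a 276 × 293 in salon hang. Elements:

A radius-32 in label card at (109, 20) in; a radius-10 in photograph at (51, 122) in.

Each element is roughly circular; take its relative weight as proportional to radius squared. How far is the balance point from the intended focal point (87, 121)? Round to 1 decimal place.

≈ 93.5 in

Weights ∝ r²: label card 32² = 1024, photograph 10² = 100; Σw = 1124.
Σw·x = 1024·109 + 100·51 = 116716, so x̄ = 116716/1124 ≈ 103.84.
Σw·y = 1024·20 + 100·122 = 32680, so ȳ = 32680/1124 ≈ 29.07.
From (87, 121): dx = 16.84, dy = -91.93, so the distance is √(dx²+dy²) ≈ 93.45.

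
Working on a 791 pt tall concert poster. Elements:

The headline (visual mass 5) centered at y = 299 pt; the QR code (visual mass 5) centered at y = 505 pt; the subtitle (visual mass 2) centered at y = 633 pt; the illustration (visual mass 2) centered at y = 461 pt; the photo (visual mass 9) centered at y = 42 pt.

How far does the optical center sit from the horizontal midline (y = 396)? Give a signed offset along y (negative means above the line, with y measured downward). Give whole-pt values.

≈ -110 pt

Total weight = 5 + 5 + 2 + 2 + 9 = 23.
Σw·y = 5·299 + 5·505 + 2·633 + 2·461 + 9·42 = 6586, so ȳ = 6586/23 ≈ 286.35.
Offset from y = 396: 286.35 − 396 ≈ -109.65.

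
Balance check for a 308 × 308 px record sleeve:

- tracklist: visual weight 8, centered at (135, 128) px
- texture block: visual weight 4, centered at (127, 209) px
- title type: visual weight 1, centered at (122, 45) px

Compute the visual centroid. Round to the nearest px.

(132, 147)

Weights sum to 8 + 4 + 1 = 13.
x-moment: 8·135 + 4·127 + 1·122 = 1710; centroid 1710/13 ≈ 131.54.
y-moment: 8·128 + 4·209 + 1·45 = 1905; centroid 1905/13 ≈ 146.54.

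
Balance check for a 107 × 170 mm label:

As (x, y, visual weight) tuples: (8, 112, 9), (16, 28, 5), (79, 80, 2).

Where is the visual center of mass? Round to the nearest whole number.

Total weight = 9 + 5 + 2 = 16.
x: (9·8 + 5·16 + 2·79) / 16 = 310 / 16 ≈ 19.38
y: (9·112 + 5·28 + 2·80) / 16 = 1308 / 16 ≈ 81.75

(19, 82)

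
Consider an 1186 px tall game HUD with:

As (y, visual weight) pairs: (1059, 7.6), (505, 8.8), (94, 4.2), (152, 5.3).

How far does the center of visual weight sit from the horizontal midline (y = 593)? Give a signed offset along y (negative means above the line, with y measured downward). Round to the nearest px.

Weights sum to 7.6 + 8.8 + 4.2 + 5.3 = 25.9.
y: (7.6·1059 + 8.8·505 + 4.2·94 + 5.3·152) / 25.9 = 13692.8 / 25.9 ≈ 528.68
Offset from y = 593: 528.68 − 593 ≈ -64.32.

≈ -64 px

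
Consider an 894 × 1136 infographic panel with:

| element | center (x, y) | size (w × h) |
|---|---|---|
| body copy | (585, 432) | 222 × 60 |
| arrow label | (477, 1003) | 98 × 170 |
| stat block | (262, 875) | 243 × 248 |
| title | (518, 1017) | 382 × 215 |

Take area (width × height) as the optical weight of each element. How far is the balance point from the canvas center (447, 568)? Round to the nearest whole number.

Areas: body copy 222·60 = 13320, arrow label 98·170 = 16660, stat block 243·248 = 60264, title 382·215 = 82130. Total weight = 172374.
Σw·x = 13320·585 + 16660·477 + 60264·262 + 82130·518 = 74071528, so x̄ = 74071528/172374 ≈ 429.71.
Σw·y = 13320·432 + 16660·1003 + 60264·875 + 82130·1017 = 158721430, so ȳ = 158721430/172374 ≈ 920.80.
Relative to (447, 568): Δ = (-17.29, 352.80); |Δ| = √(-17.29² + 352.80²) ≈ 353.22.

≈ 353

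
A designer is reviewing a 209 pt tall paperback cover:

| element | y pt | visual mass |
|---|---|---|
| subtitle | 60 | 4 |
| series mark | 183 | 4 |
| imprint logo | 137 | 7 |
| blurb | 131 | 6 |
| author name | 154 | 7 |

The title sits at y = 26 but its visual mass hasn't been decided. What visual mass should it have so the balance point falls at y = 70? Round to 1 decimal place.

w ≈ 41.7

Fixed elements: Σw = 4 + 4 + 7 + 6 + 7 = 28, Σw·y = 4·60 + 4·183 + 7·137 + 6·131 + 7·154 = 3795.
Balance at y = 70 requires (3795 + w·26) / (28 + w) = 70.
Rearranging, w·(26 − 70) = 70·28 − 3795 = -1835, so w ≈ -1835/-44 = 41.70.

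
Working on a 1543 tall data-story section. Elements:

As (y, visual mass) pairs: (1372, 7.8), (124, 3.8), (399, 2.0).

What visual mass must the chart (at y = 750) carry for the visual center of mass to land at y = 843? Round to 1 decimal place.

Known weights sum to 7.8 + 3.8 + 2.0 = 13.6; their moment is 7.8·1372 + 3.8·124 + 2.0·399 = 11970.8.
For the centroid to hit 843: (11970.8 + w·750) / (13.6 + w) = 843.
So w = (843·13.6 − 11970.8)/(750 − 843) = -506.0/-93 ≈ 5.44.

w ≈ 5.4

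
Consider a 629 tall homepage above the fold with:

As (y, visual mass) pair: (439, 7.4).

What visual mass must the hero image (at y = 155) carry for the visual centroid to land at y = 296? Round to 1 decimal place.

w ≈ 7.5

Known: weight 7.4 with moment 7.4·439 = 3248.6.
For the centroid to hit 296: (3248.6 + w·155) / (7.4 + w) = 296.
Solving: w = (296·7.4 − 3248.6) / (155 − 296) = -1058.2 / -141 ≈ 7.50.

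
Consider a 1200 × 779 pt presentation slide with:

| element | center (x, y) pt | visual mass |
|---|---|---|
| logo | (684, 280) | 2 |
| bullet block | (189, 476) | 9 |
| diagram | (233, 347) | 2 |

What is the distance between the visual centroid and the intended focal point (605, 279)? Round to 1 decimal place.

Total weight = 2 + 9 + 2 = 13.
x: (2·684 + 9·189 + 2·233) / 13 = 3535 / 13 ≈ 271.92
y: (2·280 + 9·476 + 2·347) / 13 = 5538 / 13 ≈ 426.00
From (605, 279): dx = -333.08, dy = 147.00, so the distance is √(dx²+dy²) ≈ 364.07.

≈ 364.1 pt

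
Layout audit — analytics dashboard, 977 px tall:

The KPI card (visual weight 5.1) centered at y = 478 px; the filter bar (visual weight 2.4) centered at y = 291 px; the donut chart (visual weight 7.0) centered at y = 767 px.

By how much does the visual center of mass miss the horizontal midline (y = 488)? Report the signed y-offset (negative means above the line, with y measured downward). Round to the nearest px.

Total weight = 5.1 + 2.4 + 7.0 = 14.5.
y: (5.1·478 + 2.4·291 + 7.0·767) / 14.5 = 8505.2 / 14.5 ≈ 586.57
Offset from y = 488: 586.57 − 488 ≈ 98.57.

≈ 99 px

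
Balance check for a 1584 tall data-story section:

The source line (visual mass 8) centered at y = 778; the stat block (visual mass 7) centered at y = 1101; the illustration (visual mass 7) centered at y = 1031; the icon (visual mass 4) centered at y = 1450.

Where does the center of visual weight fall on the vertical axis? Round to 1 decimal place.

Weights sum to 8 + 7 + 7 + 4 = 26.
y: (8·778 + 7·1101 + 7·1031 + 4·1450) / 26 = 26948 / 26 ≈ 1036.46

y ≈ 1036.5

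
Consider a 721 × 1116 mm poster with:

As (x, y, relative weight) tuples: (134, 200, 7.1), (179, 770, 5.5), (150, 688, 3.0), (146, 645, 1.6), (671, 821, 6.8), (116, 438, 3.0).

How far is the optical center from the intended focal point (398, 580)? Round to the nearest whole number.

Weights sum to 7.1 + 5.5 + 3.0 + 1.6 + 6.8 + 3.0 = 27.0.
x: moment 7530.3 / weight 27.0 ≈ 278.90
y: moment 15647.8 / weight 27.0 ≈ 579.55
Offset from (398, 580): Δx ≈ -119.10, Δy ≈ -0.45; distance = √(Δx² + Δy²) ≈ 119.10.

≈ 119 mm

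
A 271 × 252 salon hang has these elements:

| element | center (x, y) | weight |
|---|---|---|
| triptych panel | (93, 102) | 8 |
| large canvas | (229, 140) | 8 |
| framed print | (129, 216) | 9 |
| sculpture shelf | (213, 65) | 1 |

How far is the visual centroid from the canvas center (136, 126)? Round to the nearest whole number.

≈ 30

Σw = 8 + 8 + 9 + 1 = 26.
Σw·x = 8·93 + 8·229 + 9·129 + 1·213 = 3950, so x̄ = 3950/26 ≈ 151.92.
Σw·y = 8·102 + 8·140 + 9·216 + 1·65 = 3945, so ȳ = 3945/26 ≈ 151.73.
Offset from (136, 126): Δx ≈ 15.92, Δy ≈ 25.73; distance = √(Δx² + Δy²) ≈ 30.26.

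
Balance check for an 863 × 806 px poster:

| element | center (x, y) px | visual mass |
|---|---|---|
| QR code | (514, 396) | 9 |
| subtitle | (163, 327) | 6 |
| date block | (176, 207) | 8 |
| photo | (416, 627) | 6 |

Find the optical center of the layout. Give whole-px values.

(328, 377)

Weights sum to 9 + 6 + 8 + 6 = 29.
Σw·x = 9·514 + 6·163 + 8·176 + 6·416 = 9508, so x̄ = 9508/29 ≈ 327.86.
Σw·y = 9·396 + 6·327 + 8·207 + 6·627 = 10944, so ȳ = 10944/29 ≈ 377.38.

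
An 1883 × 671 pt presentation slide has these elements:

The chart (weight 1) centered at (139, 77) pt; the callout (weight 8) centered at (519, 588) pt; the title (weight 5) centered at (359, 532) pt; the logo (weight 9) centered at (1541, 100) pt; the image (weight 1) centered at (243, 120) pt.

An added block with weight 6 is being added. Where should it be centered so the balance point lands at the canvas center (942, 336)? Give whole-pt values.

New total weight: (1 + 8 + 5 + 9 + 1) + 6 = 30.
x: need Σw·x = 30·942 = 28260. Existing = 1·139 + 8·519 + 5·359 + 9·1541 + 1·243 = 20198. Remainder 8062 / 6 ≈ 1343.67.
y: need Σw·y = 30·336 = 10080. Existing = 1·77 + 8·588 + 5·532 + 9·100 + 1·120 = 8461. Remainder 1619 / 6 ≈ 269.83.

(1344, 270)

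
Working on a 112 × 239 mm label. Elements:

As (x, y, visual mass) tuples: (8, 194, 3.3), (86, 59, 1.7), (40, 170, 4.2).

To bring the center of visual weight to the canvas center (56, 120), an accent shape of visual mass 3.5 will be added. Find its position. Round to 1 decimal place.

After adding the accent shape, total weight = 3.3 + 1.7 + 4.2 + 3.5 = 12.7.
Along x: (340.6 + 3.5·x) / 12.7 = 56 (existing moment 3.3·8 + 1.7·86 + 4.2·40 = 340.6) ⇒ x = (711.2 − 340.6) / 3.5 ≈ 105.89.
Along y: (1454.5 + 3.5·y) / 12.7 = 120 (existing moment 3.3·194 + 1.7·59 + 4.2·170 = 1454.5) ⇒ y = (1524.0 − 1454.5) / 3.5 ≈ 19.86.

(105.9, 19.9)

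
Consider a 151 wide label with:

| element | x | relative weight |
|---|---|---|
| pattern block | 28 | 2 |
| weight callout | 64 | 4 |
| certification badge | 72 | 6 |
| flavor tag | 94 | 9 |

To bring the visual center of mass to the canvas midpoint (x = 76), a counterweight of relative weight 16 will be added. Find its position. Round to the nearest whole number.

x ≈ 76

New total weight: (2 + 4 + 6 + 9) + 16 = 37.
x: target moment 37×76 = 2812; current 2·28 + 4·64 + 6·72 + 9·94 = 1590; the counterweight supplies 1222, so x = 1222/16 ≈ 76.38.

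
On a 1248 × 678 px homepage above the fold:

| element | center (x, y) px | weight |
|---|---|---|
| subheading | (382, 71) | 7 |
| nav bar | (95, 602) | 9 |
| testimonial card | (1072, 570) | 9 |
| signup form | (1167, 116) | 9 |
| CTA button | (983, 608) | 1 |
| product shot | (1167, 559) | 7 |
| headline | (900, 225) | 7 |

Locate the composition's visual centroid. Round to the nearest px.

(799, 371)

Weights sum to 7 + 9 + 9 + 9 + 1 + 7 + 7 = 49.
x: (7·382 + 9·95 + 9·1072 + 9·1167 + 1·983 + 7·1167 + 7·900) / 49 = 39132 / 49 ≈ 798.61
y: (7·71 + 9·602 + 9·570 + 9·116 + 1·608 + 7·559 + 7·225) / 49 = 18185 / 49 ≈ 371.12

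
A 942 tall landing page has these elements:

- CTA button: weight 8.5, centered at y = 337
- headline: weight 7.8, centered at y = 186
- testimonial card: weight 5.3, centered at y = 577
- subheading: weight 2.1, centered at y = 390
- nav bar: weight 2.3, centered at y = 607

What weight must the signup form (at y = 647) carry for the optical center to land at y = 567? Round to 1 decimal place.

Existing Σw = 26.0 (8.5 + 7.8 + 5.3 + 2.1 + 2.3); existing moment 8.5·337 + 7.8·186 + 5.3·577 + 2.1·390 + 2.3·607 = 9588.5.
For the centroid to hit 567: (9588.5 + w·647) / (26.0 + w) = 567.
Solving: w = (567·26.0 − 9588.5) / (647 − 567) = 5153.5 / 80 ≈ 64.42.

w ≈ 64.4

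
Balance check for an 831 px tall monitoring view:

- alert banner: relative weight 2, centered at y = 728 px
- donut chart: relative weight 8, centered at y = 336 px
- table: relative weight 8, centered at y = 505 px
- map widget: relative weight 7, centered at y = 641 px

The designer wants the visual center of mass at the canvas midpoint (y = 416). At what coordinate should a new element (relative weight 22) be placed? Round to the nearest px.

y ≈ 313

New total weight: (2 + 8 + 8 + 7) + 22 = 47.
y: need Σw·y = 47·416 = 19552. Existing = 2·728 + 8·336 + 8·505 + 7·641 = 12671. Remainder 6881 / 22 ≈ 312.77.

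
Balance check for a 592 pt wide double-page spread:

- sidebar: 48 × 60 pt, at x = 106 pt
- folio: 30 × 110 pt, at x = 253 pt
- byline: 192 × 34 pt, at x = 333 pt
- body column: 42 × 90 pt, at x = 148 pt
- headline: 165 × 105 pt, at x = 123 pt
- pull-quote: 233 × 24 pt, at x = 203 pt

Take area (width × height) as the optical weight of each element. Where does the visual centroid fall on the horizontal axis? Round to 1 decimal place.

x ≈ 181.2

Areas → weights: sidebar 48·60 = 2880, folio 30·110 = 3300, byline 192·34 = 6528, body column 42·90 = 3780, headline 165·105 = 17325, pull-quote 233·24 = 5592; Σw = 39405.
x: (2880·106 + 3300·253 + 6528·333 + 3780·148 + 17325·123 + 5592·203) / 39405 = 7139595 / 39405 ≈ 181.19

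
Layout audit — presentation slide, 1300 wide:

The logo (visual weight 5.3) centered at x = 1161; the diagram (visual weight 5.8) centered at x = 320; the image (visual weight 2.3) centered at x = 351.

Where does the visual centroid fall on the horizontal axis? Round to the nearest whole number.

x ≈ 658

Weights sum to 5.3 + 5.8 + 2.3 = 13.4.
x: (5.3·1161 + 5.8·320 + 2.3·351) / 13.4 = 8816.6 / 13.4 ≈ 657.96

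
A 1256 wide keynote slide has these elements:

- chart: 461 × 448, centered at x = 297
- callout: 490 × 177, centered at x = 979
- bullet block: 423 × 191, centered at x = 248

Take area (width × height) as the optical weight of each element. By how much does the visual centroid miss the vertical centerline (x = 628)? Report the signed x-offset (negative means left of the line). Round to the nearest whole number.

Taking area as weight: chart 461·448 = 206528, callout 490·177 = 86730, bullet block 423·191 = 80793. Sum 374051.
Σw·x = 206528·297 + 86730·979 + 80793·248 = 166284150, so x̄ = 166284150/374051 ≈ 444.55.
Difference: 444.55 − 628 ≈ -183.45.

≈ -183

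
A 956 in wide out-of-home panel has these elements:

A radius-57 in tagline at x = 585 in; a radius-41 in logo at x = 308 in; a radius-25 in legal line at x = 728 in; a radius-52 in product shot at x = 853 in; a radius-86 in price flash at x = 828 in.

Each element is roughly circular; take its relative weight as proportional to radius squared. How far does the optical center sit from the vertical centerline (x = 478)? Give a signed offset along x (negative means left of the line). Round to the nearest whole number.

≈ 244 in

r² weights: tagline 57² = 3249, logo 41² = 1681, legal line 25² = 625, product shot 52² = 2704, price flash 86² = 7396. Total = 15655.
x: (3249·585 + 1681·308 + 625·728 + 2704·853 + 7396·828) / 15655 = 11303813 / 15655 ≈ 722.06
Offset from x = 478: 722.06 − 478 ≈ 244.06.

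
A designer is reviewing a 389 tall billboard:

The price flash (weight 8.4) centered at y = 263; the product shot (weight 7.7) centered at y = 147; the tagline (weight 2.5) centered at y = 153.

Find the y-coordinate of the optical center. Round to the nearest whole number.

y ≈ 200

Total weight = 8.4 + 7.7 + 2.5 = 18.6.
y-moment: 8.4·263 + 7.7·147 + 2.5·153 = 3723.6; centroid 3723.6/18.6 ≈ 200.19.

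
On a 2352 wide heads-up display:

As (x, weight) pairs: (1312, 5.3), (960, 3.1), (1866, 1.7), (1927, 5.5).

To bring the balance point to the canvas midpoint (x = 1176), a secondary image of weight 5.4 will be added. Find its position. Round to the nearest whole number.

x ≈ 184

New total weight: (5.3 + 3.1 + 1.7 + 5.5) + 5.4 = 21.0.
x: need Σw·x = 21.0·1176 = 24696.0. Existing = 5.3·1312 + 3.1·960 + 1.7·1866 + 5.5·1927 = 23700.3. Remainder 995.7 / 5.4 ≈ 184.39.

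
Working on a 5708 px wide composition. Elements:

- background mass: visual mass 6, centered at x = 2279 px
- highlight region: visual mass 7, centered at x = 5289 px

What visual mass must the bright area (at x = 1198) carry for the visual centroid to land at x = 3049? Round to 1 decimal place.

w ≈ 6.0

Existing Σw = 13 (6 + 7); existing moment 6·2279 + 7·5289 = 50697.
For the centroid to hit 3049: (50697 + w·1198) / (13 + w) = 3049.
Rearranging, w·(1198 − 3049) = 3049·13 − 50697 = -11060, so w ≈ -11060/-1851 = 5.98.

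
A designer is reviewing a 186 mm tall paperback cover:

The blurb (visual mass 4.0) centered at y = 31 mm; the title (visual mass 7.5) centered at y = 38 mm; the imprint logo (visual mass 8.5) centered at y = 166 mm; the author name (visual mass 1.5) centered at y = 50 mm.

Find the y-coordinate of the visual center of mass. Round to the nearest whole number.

Σw = 4.0 + 7.5 + 8.5 + 1.5 = 21.5.
y: (4.0·31 + 7.5·38 + 8.5·166 + 1.5·50) / 21.5 = 1895.0 / 21.5 ≈ 88.14

y ≈ 88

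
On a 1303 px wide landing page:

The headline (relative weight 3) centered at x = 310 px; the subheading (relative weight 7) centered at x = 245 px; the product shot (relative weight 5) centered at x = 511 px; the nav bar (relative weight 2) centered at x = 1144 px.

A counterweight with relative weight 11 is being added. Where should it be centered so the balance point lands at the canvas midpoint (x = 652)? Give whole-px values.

x ≈ 979

With the counterweight, Σw becomes 3 + 7 + 5 + 2 + 11 = 28.
Along x: (7488 + 11·x) / 28 = 652 (existing moment 3·310 + 7·245 + 5·511 + 2·1144 = 7488) ⇒ x = (18256 − 7488) / 11 ≈ 978.91.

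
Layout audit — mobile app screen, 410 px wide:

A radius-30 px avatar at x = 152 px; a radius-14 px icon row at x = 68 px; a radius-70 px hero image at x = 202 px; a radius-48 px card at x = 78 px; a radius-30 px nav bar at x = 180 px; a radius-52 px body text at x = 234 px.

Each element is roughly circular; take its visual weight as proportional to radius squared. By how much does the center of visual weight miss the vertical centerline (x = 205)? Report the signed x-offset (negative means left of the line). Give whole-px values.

≈ -27 px

Weights ∝ r²: avatar 30² = 900, icon row 14² = 196, hero image 70² = 4900, card 48² = 2304, nav bar 30² = 900, body text 52² = 2704; Σw = 11904.
Σw·x = 2114376; x̄ = 2114376/11904 ≈ 177.62.
Difference: 177.62 − 205 ≈ -27.38.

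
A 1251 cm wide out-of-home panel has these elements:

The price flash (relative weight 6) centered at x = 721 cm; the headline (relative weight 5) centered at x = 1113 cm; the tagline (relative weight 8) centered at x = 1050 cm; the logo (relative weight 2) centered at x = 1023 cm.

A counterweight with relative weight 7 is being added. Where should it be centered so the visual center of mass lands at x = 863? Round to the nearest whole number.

x ≈ 547

With the counterweight, Σw becomes 6 + 5 + 8 + 2 + 7 = 28.
Along x: (20337 + 7·x) / 28 = 863 (existing moment 6·721 + 5·1113 + 8·1050 + 2·1023 = 20337) ⇒ x = (24164 − 20337) / 7 ≈ 546.71.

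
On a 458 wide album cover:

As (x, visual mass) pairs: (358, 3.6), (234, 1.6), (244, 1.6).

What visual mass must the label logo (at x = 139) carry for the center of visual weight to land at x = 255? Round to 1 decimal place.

Fixed elements: Σw = 3.6 + 1.6 + 1.6 = 6.8, Σw·x = 3.6·358 + 1.6·234 + 1.6·244 = 2053.6.
Set Σw·x/Σw = 255: (2053.6 + 139w) = 255·(6.8 + w).
Rearranging, w·(139 − 255) = 255·6.8 − 2053.6 = -319.6, so w ≈ -319.6/-116 = 2.76.

w ≈ 2.8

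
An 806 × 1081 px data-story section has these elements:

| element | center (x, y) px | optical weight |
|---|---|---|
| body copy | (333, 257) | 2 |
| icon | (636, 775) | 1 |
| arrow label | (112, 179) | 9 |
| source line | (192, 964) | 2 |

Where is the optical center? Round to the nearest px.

(192, 345)

Weights sum to 2 + 1 + 9 + 2 = 14.
x: (2·333 + 1·636 + 9·112 + 2·192) / 14 = 2694 / 14 ≈ 192.43
y: (2·257 + 1·775 + 9·179 + 2·964) / 14 = 4828 / 14 ≈ 344.86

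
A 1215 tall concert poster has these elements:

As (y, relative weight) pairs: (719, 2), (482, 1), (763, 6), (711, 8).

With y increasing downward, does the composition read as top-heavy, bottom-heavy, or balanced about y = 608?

Weights sum to 2 + 1 + 6 + 8 = 17.
y: (2·719 + 1·482 + 6·763 + 8·711) / 17 = 12186 / 17 ≈ 716.82
716.8 vs midline 608 → bottom-heavy.

bottom-heavy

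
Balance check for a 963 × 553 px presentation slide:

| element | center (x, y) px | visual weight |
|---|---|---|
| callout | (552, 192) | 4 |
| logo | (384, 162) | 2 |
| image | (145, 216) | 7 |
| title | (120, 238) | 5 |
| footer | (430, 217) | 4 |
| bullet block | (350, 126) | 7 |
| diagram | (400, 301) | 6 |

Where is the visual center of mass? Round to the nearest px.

Σw = 4 + 2 + 7 + 5 + 4 + 7 + 6 = 35.
Σw·x = 11161; x̄ = 11161/35 ≈ 318.89.
Σw·y = 7350; ȳ = 7350/35 ≈ 210.00.

(319, 210)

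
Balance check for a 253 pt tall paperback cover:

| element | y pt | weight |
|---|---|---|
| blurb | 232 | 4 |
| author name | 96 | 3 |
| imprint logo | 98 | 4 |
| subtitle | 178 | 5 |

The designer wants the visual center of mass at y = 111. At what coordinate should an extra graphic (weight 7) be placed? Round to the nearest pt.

y ≈ 8

New total weight: (4 + 3 + 4 + 5) + 7 = 23.
y: need Σw·y = 23·111 = 2553. Existing = 4·232 + 3·96 + 4·98 + 5·178 = 2498. Remainder 55 / 7 ≈ 7.86.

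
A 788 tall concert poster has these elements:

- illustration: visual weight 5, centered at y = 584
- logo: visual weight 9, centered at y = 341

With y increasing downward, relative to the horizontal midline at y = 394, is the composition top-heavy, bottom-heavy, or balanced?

bottom-heavy

Σw = 5 + 9 = 14.
Σw·y = 5·584 + 9·341 = 5989, so ȳ = 5989/14 ≈ 427.79.
427.8 lies below (larger y than) the midline 394, so the layout is bottom-heavy.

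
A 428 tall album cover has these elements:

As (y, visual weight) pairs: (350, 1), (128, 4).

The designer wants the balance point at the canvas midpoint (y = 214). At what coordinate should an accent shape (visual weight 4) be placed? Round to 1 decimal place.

y ≈ 266.0

New total weight: (1 + 4) + 4 = 9.
Along y: (862 + 4·y) / 9 = 214 (existing moment 1·350 + 4·128 = 862) ⇒ y = (1926 − 862) / 4 ≈ 266.00.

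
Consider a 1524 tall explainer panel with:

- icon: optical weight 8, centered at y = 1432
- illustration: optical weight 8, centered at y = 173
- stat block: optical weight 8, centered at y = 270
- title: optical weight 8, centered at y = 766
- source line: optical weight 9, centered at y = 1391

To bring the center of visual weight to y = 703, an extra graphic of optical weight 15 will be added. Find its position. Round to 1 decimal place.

y ≈ 381.4

New total weight: (8 + 8 + 8 + 8 + 9) + 15 = 56.
Along y: (33647 + 15·y) / 56 = 703 (existing moment 8·1432 + 8·173 + 8·270 + 8·766 + 9·1391 = 33647) ⇒ y = (39368 − 33647) / 15 ≈ 381.40.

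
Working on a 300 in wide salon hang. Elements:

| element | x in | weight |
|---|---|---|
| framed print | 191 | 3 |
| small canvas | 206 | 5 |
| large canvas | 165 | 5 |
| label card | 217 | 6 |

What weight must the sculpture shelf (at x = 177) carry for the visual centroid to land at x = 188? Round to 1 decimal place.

w ≈ 14.4

Fixed elements: Σw = 3 + 5 + 5 + 6 = 19, Σw·x = 3·191 + 5·206 + 5·165 + 6·217 = 3730.
For the centroid to hit 188: (3730 + w·177) / (19 + w) = 188.
So w = (188·19 − 3730)/(177 − 188) = -158/-11 ≈ 14.36.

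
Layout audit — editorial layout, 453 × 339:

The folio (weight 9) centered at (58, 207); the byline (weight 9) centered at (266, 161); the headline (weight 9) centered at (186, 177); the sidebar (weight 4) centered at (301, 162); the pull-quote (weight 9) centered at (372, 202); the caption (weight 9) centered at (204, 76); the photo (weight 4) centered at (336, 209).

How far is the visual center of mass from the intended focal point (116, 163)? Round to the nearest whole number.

≈ 117

Total weight = 9 + 9 + 9 + 4 + 9 + 9 + 4 = 53.
x: (9·58 + 9·266 + 9·186 + 4·301 + 9·372 + 9·204 + 4·336) / 53 = 12322 / 53 ≈ 232.49
y: (9·207 + 9·161 + 9·177 + 4·162 + 9·202 + 9·76 + 4·209) / 53 = 8891 / 53 ≈ 167.75
From (116, 163): dx = 116.49, dy = 4.75, so the distance is √(dx²+dy²) ≈ 116.59.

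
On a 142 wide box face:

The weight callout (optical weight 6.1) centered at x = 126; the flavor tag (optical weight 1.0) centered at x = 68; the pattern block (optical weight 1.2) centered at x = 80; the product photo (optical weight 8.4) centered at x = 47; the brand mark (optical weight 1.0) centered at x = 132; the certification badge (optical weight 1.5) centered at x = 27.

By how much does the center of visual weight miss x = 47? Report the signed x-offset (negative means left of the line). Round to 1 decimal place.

Total weight = 6.1 + 1.0 + 1.2 + 8.4 + 1.0 + 1.5 = 19.2.
x-moment: 6.1·126 + 1.0·68 + 1.2·80 + 8.4·47 + 1.0·132 + 1.5·27 = 1499.9; centroid 1499.9/19.2 ≈ 78.12.
Offset from x = 47: 78.12 − 47 ≈ 31.12.

≈ 31.1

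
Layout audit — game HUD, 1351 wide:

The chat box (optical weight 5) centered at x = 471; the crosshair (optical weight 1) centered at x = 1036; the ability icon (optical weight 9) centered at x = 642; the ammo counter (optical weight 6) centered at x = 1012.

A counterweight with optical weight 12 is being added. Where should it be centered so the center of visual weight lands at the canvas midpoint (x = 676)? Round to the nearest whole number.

x ≈ 589

New total weight: (5 + 1 + 9 + 6) + 12 = 33.
Along x: (15241 + 12·x) / 33 = 676 (existing moment 5·471 + 1·1036 + 9·642 + 6·1012 = 15241) ⇒ x = (22308 − 15241) / 12 ≈ 588.92.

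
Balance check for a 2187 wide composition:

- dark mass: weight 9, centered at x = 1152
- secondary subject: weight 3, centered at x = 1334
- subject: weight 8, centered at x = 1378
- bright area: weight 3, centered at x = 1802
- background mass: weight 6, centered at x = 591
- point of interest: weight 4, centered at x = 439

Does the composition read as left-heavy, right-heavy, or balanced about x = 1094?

balanced

Weights sum to 9 + 3 + 8 + 3 + 6 + 4 = 33.
Σw·x = 9·1152 + 3·1334 + 8·1378 + 3·1802 + 6·591 + 4·439 = 36102, so x̄ = 36102/33 ≈ 1094.00.
The centroid 1094.00 matches the midline at 1094, so the layout is balanced.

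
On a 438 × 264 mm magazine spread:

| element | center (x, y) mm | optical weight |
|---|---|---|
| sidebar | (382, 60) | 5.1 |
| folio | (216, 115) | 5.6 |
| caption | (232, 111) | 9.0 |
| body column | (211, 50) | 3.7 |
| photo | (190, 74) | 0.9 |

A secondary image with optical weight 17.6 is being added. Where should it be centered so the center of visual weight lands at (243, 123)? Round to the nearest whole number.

New total weight: (5.1 + 5.6 + 9.0 + 3.7 + 0.9) + 17.6 = 41.9.
Along x: (6197.5 + 17.6·x) / 41.9 = 243 (existing moment 5.1·382 + 5.6·216 + 9.0·232 + 3.7·211 + 0.9·190 = 6197.5) ⇒ x = (10181.7 − 6197.5) / 17.6 ≈ 226.38.
Along y: (2200.6 + 17.6·y) / 41.9 = 123 (existing moment 5.1·60 + 5.6·115 + 9.0·111 + 3.7·50 + 0.9·74 = 2200.6) ⇒ y = (5153.7 − 2200.6) / 17.6 ≈ 167.79.

(226, 168)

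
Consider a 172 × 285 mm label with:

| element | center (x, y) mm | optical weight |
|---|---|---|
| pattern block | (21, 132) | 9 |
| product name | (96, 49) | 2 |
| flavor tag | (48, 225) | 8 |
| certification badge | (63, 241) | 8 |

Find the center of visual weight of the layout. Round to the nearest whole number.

(47, 186)

Σw = 9 + 2 + 8 + 8 = 27.
x: (9·21 + 2·96 + 8·48 + 8·63) / 27 = 1269 / 27 ≈ 47.00
y: (9·132 + 2·49 + 8·225 + 8·241) / 27 = 5014 / 27 ≈ 185.70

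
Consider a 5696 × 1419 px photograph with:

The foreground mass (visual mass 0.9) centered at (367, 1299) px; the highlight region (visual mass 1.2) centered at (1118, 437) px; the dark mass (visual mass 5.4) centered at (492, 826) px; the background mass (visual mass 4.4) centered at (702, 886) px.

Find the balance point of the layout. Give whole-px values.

(623, 845)

Σw = 0.9 + 1.2 + 5.4 + 4.4 = 11.9.
x: (0.9·367 + 1.2·1118 + 5.4·492 + 4.4·702) / 11.9 = 7417.5 / 11.9 ≈ 623.32
y: (0.9·1299 + 1.2·437 + 5.4·826 + 4.4·886) / 11.9 = 10052.3 / 11.9 ≈ 844.73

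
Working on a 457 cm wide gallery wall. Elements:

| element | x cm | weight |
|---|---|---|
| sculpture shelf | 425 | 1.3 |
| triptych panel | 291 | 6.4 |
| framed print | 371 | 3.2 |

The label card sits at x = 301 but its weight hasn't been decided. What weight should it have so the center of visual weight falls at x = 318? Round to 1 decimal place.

Existing Σw = 10.9 (1.3 + 6.4 + 3.2); existing moment 1.3·425 + 6.4·291 + 3.2·371 = 3602.1.
For the centroid to hit 318: (3602.1 + w·301) / (10.9 + w) = 318.
Solving: w = (318·10.9 − 3602.1) / (301 − 318) = -135.9 / -17 ≈ 7.99.

w ≈ 8.0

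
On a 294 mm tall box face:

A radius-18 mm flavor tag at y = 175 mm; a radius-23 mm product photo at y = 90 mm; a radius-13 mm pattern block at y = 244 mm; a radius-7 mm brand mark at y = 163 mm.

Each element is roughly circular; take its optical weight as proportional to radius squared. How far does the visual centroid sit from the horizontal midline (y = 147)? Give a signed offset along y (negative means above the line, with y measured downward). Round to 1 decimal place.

≈ -3.6 mm

Weights ∝ r²: flavor tag 18² = 324, product photo 23² = 529, pattern block 13² = 169, brand mark 7² = 49; Σw = 1071.
y: (324·175 + 529·90 + 169·244 + 49·163) / 1071 = 153533 / 1071 ≈ 143.35
Difference: 143.35 − 147 ≈ -3.65.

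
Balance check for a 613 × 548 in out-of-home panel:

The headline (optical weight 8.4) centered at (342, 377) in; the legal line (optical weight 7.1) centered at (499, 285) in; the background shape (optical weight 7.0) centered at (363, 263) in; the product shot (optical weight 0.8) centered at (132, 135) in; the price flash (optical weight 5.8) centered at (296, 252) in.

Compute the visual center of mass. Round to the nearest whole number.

Weights sum to 8.4 + 7.1 + 7.0 + 0.8 + 5.8 = 29.1.
x-moment: 8.4·342 + 7.1·499 + 7.0·363 + 0.8·132 + 5.8·296 = 10779.1; centroid 10779.1/29.1 ≈ 370.42.
y-moment: 8.4·377 + 7.1·285 + 7.0·263 + 0.8·135 + 5.8·252 = 8600.9; centroid 8600.9/29.1 ≈ 295.56.

(370, 296)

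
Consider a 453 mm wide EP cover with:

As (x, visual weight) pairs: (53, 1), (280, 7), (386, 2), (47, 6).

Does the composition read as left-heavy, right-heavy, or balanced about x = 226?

left-heavy

Total weight = 1 + 7 + 2 + 6 = 16.
x: (1·53 + 7·280 + 2·386 + 6·47) / 16 = 3067 / 16 ≈ 191.69
191.7 lies left of the midline 226, so the layout is left-heavy.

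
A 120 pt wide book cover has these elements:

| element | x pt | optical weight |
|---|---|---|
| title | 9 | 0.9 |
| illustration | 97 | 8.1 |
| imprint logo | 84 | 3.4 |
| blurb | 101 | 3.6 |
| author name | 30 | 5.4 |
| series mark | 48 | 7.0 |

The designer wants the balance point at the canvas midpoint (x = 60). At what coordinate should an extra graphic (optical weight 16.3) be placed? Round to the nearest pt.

New total weight: (0.9 + 8.1 + 3.4 + 3.6 + 5.4 + 7.0) + 16.3 = 44.7.
x: target moment 44.7×60 = 2682.0; current 0.9·9 + 8.1·97 + 3.4·84 + 3.6·101 + 5.4·30 + 7.0·48 = 1941.0; the extra graphic supplies 741.0, so x = 741.0/16.3 ≈ 45.46.

x ≈ 45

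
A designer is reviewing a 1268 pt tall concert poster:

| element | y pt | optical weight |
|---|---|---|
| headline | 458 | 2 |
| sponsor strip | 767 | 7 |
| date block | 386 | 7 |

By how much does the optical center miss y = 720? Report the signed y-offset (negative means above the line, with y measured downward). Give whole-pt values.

Weights sum to 2 + 7 + 7 = 16.
y: (2·458 + 7·767 + 7·386) / 16 = 8987 / 16 ≈ 561.69
Offset from y = 720: 561.69 − 720 ≈ -158.31.

≈ -158 pt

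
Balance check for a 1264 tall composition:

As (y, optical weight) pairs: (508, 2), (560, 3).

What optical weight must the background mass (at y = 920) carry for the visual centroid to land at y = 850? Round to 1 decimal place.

Known weights sum to 2 + 3 = 5; their moment is 2·508 + 3·560 = 2696.
Balance at y = 850 requires (2696 + w·920) / (5 + w) = 850.
Rearranging, w·(920 − 850) = 850·5 − 2696 = 1554, so w ≈ 1554/70 = 22.20.

w ≈ 22.2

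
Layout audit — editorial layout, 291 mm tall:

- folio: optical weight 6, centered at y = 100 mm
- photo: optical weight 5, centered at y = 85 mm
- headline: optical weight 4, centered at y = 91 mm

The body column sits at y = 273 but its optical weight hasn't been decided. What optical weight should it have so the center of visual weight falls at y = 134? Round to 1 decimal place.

Known weights sum to 6 + 5 + 4 = 15; their moment is 6·100 + 5·85 + 4·91 = 1389.
Balance at y = 134 requires (1389 + w·273) / (15 + w) = 134.
So w = (134·15 − 1389)/(273 − 134) = 621/139 ≈ 4.47.

w ≈ 4.5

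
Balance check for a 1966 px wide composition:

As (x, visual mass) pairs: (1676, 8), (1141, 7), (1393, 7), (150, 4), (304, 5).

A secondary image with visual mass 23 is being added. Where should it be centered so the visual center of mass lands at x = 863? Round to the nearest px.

With the secondary image, Σw becomes 8 + 7 + 7 + 4 + 5 + 23 = 54.
Along x: (33266 + 23·x) / 54 = 863 (existing moment 8·1676 + 7·1141 + 7·1393 + 4·150 + 5·304 = 33266) ⇒ x = (46602 − 33266) / 23 ≈ 579.83.

x ≈ 580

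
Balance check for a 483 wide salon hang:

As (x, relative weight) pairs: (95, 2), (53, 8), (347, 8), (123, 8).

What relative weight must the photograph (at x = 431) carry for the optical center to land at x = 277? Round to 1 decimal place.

Fixed elements: Σw = 2 + 8 + 8 + 8 = 26, Σw·x = 2·95 + 8·53 + 8·347 + 8·123 = 4374.
For the centroid to hit 277: (4374 + w·431) / (26 + w) = 277.
Rearranging, w·(431 − 277) = 277·26 − 4374 = 2828, so w ≈ 2828/154 = 18.36.

w ≈ 18.4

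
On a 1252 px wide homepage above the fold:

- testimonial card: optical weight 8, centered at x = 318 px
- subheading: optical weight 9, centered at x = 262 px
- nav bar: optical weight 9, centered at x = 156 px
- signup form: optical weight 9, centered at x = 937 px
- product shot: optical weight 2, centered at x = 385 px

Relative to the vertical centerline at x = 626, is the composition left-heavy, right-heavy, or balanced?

Weights sum to 8 + 9 + 9 + 9 + 2 = 37.
Σw·x = 8·318 + 9·262 + 9·156 + 9·937 + 2·385 = 15509, so x̄ = 15509/37 ≈ 419.16.
419.2 lies left of the midline 626, so the layout is left-heavy.

left-heavy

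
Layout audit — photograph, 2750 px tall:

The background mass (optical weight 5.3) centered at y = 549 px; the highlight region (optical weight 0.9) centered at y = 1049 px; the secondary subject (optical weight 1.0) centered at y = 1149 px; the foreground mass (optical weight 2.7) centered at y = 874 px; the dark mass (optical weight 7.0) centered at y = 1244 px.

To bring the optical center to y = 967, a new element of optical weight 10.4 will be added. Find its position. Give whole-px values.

y ≈ 993

With the new element, Σw becomes 5.3 + 0.9 + 1.0 + 2.7 + 7.0 + 10.4 = 27.3.
y: target moment 27.3×967 = 26399.1; current 5.3·549 + 0.9·1049 + 1.0·1149 + 2.7·874 + 7.0·1244 = 16070.6; the new element supplies 10328.5, so y = 10328.5/10.4 ≈ 993.12.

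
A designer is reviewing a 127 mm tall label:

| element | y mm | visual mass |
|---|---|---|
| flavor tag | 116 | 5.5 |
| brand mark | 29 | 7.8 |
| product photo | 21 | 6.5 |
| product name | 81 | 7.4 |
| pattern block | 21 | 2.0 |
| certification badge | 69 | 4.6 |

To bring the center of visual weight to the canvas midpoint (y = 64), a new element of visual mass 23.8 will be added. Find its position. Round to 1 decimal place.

y ≈ 72.6

After adding the new element, total weight = 5.5 + 7.8 + 6.5 + 7.4 + 2.0 + 4.6 + 23.8 = 57.6.
y: need Σw·y = 57.6·64 = 3686.4. Existing = 5.5·116 + 7.8·29 + 6.5·21 + 7.4·81 + 2.0·21 + 4.6·69 = 1959.5. Remainder 1726.9 / 23.8 ≈ 72.56.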